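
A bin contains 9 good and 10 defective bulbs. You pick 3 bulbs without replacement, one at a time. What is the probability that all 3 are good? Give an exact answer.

P(every draw is good) = 9/19 × 8/18 × 7/17 = 504/5814 = 28/323.

28/323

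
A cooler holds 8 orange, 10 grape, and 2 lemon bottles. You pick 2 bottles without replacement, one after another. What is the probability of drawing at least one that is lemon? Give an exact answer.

37/190

P(no lemon) = 18/20 × 17/19 = 306/380 = 153/190.
P(at least one) = 1 − 153/190 = 37/190.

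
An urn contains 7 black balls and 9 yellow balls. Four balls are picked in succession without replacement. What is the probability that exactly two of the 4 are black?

27/65

One ordering (black drawn first) has probability 7/16 × 6/15 × 9/14 × 8/13 = 3024/43680 = 9/130.
There are C(4,2) = 6 such orderings, each equally likely, so P = 6 × 9/130 = 27/65.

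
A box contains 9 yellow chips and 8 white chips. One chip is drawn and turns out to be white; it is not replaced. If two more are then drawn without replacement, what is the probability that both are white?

With the first chip removed, 7 white remain out of 16.
P = 7/16 × 6/15 = 42/240 = 7/40.

7/40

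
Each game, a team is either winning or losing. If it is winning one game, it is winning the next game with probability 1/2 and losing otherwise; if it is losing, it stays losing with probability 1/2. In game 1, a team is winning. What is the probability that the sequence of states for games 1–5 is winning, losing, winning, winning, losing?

Game 1 is given. For each transition, use the conditional probability from the current state:
P(losing | winning) = 1/2; P(winning | losing) = 1/2; P(winning | winning) = 1/2; P(losing | winning) = 1/2.
P = 1/2 × 1/2 × 1/2 × 1/2 = 1/16.

1/16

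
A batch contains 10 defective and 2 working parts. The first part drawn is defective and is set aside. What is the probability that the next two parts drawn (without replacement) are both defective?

36/55

After the first draw, 9 of the remaining 11 parts are defective.
P = 9/11 × 8/10 = 72/110 = 36/55.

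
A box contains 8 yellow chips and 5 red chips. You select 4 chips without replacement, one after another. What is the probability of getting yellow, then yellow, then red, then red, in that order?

Multiply the probability of each draw given the previous ones:
P = 8/13 × 7/12 × 5/11 × 4/10 = 1120/17160 = 28/429.

28/429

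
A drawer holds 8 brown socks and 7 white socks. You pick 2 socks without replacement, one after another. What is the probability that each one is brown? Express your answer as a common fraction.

P(every draw is brown) = 8/15 × 7/14 = 56/210 = 4/15.

4/15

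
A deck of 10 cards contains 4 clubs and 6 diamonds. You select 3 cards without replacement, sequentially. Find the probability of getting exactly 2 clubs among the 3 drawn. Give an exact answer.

3/10

One ordering (clubs drawn first) has probability 4/10 × 3/9 × 6/8 = 72/720 = 1/10.
There are C(3,2) = 3 such orderings, each equally likely, so P = 3 × 1/10 = 3/10.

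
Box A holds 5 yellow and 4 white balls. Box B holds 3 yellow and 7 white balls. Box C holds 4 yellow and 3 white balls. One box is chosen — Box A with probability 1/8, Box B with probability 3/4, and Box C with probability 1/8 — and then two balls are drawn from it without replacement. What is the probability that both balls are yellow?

From Box A: P(both yellow) = (5/9)(4/8) = 5/18.
From Box B: P(both yellow) = (3/10)(2/9) = 1/15.
From Box C: P(both yellow) = (4/7)(3/6) = 2/7.
Total probability = (1/8)(5/18) + (3/4)(1/15) + (1/8)(2/7) = 607/5040.

607/5040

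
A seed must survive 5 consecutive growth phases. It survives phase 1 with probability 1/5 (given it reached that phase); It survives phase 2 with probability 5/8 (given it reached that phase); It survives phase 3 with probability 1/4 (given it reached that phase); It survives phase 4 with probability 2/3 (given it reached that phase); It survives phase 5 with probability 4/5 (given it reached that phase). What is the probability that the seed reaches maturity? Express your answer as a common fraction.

1/60

Multiplying along the chain,
P = 1/5 × 5/8 × 1/4 × 2/3 × 4/5 = 40/2400 = 1/60.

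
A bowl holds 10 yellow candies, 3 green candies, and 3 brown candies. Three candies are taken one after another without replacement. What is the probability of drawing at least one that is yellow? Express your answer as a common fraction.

P(no yellow) = 6/16 × 5/15 × 4/14 = 120/3360 = 1/28.
P(at least one) = 1 − 1/28 = 27/28.

27/28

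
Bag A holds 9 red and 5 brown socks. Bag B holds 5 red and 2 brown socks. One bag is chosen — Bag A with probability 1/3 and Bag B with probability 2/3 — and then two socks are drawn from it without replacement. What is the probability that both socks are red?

From Bag A: P(both red) = (9/14)(8/13) = 36/91.
From Bag B: P(both red) = (5/7)(4/6) = 10/21.
Total probability = (1/3)(36/91) + (2/3)(10/21) = 368/819.

368/819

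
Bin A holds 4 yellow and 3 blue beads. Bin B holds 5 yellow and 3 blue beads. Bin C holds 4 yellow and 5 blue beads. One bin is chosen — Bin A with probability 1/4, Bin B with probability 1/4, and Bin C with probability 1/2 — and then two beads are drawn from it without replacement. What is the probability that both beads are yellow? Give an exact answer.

41/168

From Bin A: P(both yellow) = (4/7)(3/6) = 2/7.
From Bin B: P(both yellow) = (5/8)(4/7) = 5/14.
From Bin C: P(both yellow) = (4/9)(3/8) = 1/6.
Total probability = (1/4)(2/7) + (1/4)(5/14) + (1/2)(1/6) = 41/168.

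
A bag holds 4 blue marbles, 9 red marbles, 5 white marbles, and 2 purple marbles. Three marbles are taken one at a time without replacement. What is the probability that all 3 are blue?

1/285

P(all blue) = 4/20 × 3/19 × 2/18 = 24/6840 = 1/285.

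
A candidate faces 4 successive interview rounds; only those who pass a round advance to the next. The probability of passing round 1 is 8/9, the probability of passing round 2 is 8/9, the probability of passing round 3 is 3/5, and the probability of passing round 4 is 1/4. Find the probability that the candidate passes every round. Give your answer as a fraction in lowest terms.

Each stage is reached only if all earlier stages succeed, so
P = 8/9 × 8/9 × 3/5 × 1/4 = 192/1620 = 16/135.

16/135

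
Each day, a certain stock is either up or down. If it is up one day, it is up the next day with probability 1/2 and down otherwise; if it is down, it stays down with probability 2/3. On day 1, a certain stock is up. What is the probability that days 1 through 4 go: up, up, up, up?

1/8

Day 1 is given. For each transition, use the conditional probability from the current state:
P(up | up) = 1/2; P(up | up) = 1/2; P(up | up) = 1/2.
P = 1/2 × 1/2 × 1/2 = 1/8.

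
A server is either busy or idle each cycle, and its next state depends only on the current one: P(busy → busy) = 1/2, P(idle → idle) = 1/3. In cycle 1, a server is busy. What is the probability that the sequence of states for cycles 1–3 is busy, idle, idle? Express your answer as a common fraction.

1/6

Cycle 1 is given. For each transition, use the conditional probability from the current state:
P(idle | busy) = 1/2; P(idle | idle) = 1/3.
P = 1/2 × 1/3 = 1/6.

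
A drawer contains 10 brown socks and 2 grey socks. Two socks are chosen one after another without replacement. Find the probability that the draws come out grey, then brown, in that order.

Chain rule:
P = 2/12 × 10/11 = 20/132 = 5/33.

5/33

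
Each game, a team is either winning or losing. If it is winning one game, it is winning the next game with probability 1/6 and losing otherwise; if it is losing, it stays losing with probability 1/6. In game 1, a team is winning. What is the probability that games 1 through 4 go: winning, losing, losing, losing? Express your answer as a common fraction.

Game 1 is given. For each transition, use the conditional probability from the current state:
P(losing | winning) = 5/6; P(losing | losing) = 1/6; P(losing | losing) = 1/6.
P = 5/6 × 1/6 × 1/6 = 5/216.

5/216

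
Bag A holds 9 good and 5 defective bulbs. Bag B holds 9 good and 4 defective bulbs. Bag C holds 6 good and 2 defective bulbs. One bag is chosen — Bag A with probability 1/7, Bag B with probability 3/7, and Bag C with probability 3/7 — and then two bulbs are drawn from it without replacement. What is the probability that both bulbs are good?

From Bag A: P(both good) = (9/14)(8/13) = 36/91.
From Bag B: P(both good) = (9/13)(8/12) = 6/13.
From Bag C: P(both good) = (6/8)(5/7) = 15/28.
Total probability = (1/7)(36/91) + (3/7)(6/13) + (3/7)(15/28) = 1233/2548.

1233/2548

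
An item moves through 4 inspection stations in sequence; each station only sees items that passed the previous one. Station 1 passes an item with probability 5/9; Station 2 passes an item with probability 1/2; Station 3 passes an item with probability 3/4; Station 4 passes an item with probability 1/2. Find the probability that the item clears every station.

5/48

Multiplying along the chain,
P = 5/9 × 1/2 × 3/4 × 1/2 = 15/144 = 5/48.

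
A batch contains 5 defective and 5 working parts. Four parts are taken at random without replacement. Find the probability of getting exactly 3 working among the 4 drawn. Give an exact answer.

One ordering (working drawn first) has probability 5/10 × 4/9 × 3/8 × 5/7 = 300/5040 = 5/84.
There are C(4,3) = 4 such orderings, each equally likely, so P = 4 × 5/84 = 5/21.

5/21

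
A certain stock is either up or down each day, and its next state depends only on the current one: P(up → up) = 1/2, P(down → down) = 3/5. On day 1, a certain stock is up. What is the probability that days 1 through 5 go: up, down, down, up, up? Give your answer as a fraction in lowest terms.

Day 1 is given. For each transition, use the conditional probability from the current state:
P(down | up) = 1/2; P(down | down) = 3/5; P(up | down) = 2/5; P(up | up) = 1/2.
P = 1/2 × 3/5 × 2/5 × 1/2 = 6/100 = 3/50.

3/50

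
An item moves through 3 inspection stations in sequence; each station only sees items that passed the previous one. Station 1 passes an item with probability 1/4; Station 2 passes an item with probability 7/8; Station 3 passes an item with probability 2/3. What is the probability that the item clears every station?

Each stage is reached only if all earlier stages succeed, so
P = 1/4 × 7/8 × 2/3 = 14/96 = 7/48.

7/48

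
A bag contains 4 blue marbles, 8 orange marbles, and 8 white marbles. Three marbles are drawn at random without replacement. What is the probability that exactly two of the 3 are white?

One ordering (white drawn first) has probability 8/20 × 7/19 × 12/18 = 672/6840 = 28/285.
There are C(3,2) = 3 such orderings, each equally likely, so P = 3 × 28/285 = 28/95.

28/95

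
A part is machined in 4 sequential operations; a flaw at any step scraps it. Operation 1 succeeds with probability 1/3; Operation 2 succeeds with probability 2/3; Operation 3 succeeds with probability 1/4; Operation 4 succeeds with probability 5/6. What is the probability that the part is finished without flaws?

5/108

Multiplying along the chain,
P = 1/3 × 2/3 × 1/4 × 5/6 = 10/216 = 5/108.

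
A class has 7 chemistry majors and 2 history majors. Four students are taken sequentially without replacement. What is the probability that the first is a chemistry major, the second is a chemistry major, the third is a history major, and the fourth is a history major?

Chain rule:
P = 7/9 × 6/8 × 2/7 × 1/6 = 84/3024 = 1/36.

1/36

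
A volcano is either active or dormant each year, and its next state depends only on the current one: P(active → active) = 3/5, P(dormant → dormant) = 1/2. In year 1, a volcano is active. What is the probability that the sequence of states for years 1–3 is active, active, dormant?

6/25

Year 1 is given. For each transition, use the conditional probability from the current state:
P(active | active) = 3/5; P(dormant | active) = 2/5.
P = 3/5 × 2/5 = 6/25.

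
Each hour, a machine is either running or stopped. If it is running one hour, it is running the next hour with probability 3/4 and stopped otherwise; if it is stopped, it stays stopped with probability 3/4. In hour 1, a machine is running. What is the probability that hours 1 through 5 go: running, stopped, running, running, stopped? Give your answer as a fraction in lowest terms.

3/256

Hour 1 is given. For each transition, use the conditional probability from the current state:
P(stopped | running) = 1/4; P(running | stopped) = 1/4; P(running | running) = 3/4; P(stopped | running) = 1/4.
P = 1/4 × 1/4 × 3/4 × 1/4 = 3/256.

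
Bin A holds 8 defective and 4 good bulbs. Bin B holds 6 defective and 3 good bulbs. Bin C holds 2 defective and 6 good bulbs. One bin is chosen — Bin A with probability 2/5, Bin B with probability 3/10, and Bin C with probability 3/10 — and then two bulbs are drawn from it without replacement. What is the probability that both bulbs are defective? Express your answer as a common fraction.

From Bin A: P(both defective) = (8/12)(7/11) = 14/33.
From Bin B: P(both defective) = (6/9)(5/8) = 5/12.
From Bin C: P(both defective) = (2/8)(1/7) = 1/28.
Total probability = (2/5)(14/33) + (3/10)(5/12) + (3/10)(1/28) = 1411/4620.

1411/4620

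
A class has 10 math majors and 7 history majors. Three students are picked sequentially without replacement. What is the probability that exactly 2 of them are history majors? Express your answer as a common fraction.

One ordering (history majors drawn first) has probability 7/17 × 6/16 × 10/15 = 420/4080 = 7/68.
There are C(3,2) = 3 such orderings, each equally likely, so P = 3 × 7/68 = 21/68.

21/68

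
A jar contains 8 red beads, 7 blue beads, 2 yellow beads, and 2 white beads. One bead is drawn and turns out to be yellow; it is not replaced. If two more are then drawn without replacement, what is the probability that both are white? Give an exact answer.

1/153

With the first bead removed, 2 white remain out of 18.
P = 2/18 × 1/17 = 2/306 = 1/153.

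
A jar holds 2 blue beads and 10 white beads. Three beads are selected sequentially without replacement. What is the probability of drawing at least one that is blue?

5/11

P(no blue) = 10/12 × 9/11 × 8/10 = 720/1320 = 6/11.
P(at least one) = 1 − 6/11 = 5/11.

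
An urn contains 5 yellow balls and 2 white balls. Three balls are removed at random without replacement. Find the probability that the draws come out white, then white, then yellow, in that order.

1/21

Chain rule:
P = 2/7 × 1/6 × 5/5 = 10/210 = 1/21.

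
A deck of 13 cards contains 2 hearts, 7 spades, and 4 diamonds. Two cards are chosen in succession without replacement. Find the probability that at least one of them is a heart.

23/78

P(no hearts) = 11/13 × 10/12 = 110/156 = 55/78.
P(at least one) = 1 − 55/78 = 23/78.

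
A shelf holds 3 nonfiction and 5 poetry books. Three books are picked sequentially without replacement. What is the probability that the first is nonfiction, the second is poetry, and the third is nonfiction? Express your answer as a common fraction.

5/56

Multiply the probability of each draw given the previous ones:
P = 3/8 × 5/7 × 2/6 = 30/336 = 5/56.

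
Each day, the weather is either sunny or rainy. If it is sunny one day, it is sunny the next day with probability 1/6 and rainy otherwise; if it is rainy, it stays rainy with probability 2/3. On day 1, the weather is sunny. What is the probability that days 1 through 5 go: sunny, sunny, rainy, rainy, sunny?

5/162

Day 1 is given. For each transition, use the conditional probability from the current state:
P(sunny | sunny) = 1/6; P(rainy | sunny) = 5/6; P(rainy | rainy) = 2/3; P(sunny | rainy) = 1/3.
P = 1/6 × 5/6 × 2/3 × 1/3 = 10/324 = 5/162.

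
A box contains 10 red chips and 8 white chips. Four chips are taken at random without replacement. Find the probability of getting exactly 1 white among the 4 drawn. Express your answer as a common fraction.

16/51

One ordering (white drawn first) has probability 8/18 × 10/17 × 9/16 × 8/15 = 5760/73440 = 4/51.
There are C(4,1) = 4 such orderings, each equally likely, so P = 4 × 4/51 = 16/51.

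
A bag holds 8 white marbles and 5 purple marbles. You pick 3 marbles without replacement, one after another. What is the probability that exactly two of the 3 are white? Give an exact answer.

70/143

One ordering (white drawn first) has probability 8/13 × 7/12 × 5/11 = 280/1716 = 70/429.
There are C(3,2) = 3 such orderings, each equally likely, so P = 3 × 70/429 = 70/143.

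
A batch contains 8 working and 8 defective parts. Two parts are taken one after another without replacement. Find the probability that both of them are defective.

P(every draw is defective) = 8/16 × 7/15 = 56/240 = 7/30.

7/30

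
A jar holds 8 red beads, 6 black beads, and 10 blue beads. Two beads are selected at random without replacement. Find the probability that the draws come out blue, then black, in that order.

5/46

Chain rule:
P = 10/24 × 6/23 = 60/552 = 5/46.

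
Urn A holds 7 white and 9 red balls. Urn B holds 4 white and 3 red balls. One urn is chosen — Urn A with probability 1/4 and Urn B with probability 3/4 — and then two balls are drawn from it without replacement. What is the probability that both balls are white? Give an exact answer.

289/1120

From Urn A: P(both white) = (7/16)(6/15) = 7/40.
From Urn B: P(both white) = (4/7)(3/6) = 2/7.
Total probability = (1/4)(7/40) + (3/4)(2/7) = 289/1120.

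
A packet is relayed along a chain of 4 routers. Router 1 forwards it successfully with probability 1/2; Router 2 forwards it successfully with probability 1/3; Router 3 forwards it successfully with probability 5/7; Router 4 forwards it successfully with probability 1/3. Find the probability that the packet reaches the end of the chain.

5/126

Each stage is reached only if all earlier stages succeed, so
P = 1/2 × 1/3 × 5/7 × 1/3 = 5/126.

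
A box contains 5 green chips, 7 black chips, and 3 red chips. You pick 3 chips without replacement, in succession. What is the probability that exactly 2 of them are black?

24/65

One ordering (black drawn first) has probability 7/15 × 6/14 × 8/13 = 336/2730 = 8/65.
There are C(3,2) = 3 such orderings, each equally likely, so P = 3 × 8/65 = 24/65.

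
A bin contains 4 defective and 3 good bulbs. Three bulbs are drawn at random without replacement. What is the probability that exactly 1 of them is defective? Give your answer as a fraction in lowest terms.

12/35

One ordering (defective drawn first) has probability 4/7 × 3/6 × 2/5 = 24/210 = 4/35.
There are C(3,1) = 3 such orderings, each equally likely, so P = 3 × 4/35 = 12/35.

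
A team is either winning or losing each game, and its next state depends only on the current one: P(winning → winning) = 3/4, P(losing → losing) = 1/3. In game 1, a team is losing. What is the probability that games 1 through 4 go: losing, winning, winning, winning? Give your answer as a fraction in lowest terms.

Game 1 is given. For each transition, use the conditional probability from the current state:
P(winning | losing) = 2/3; P(winning | winning) = 3/4; P(winning | winning) = 3/4.
P = 2/3 × 3/4 × 3/4 = 18/48 = 3/8.

3/8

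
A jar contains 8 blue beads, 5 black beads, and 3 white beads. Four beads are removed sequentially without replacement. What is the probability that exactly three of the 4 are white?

1/140

One ordering (white drawn first) has probability 3/16 × 2/15 × 1/14 × 13/13 = 78/43680 = 1/560.
There are C(4,3) = 4 such orderings, each equally likely, so P = 4 × 1/560 = 1/140.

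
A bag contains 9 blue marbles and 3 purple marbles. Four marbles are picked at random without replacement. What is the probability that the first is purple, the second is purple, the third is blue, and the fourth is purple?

1/220

Each draw changes the counts, so multiply the conditional probabilities along the sequence:
P = 3/12 × 2/11 × 9/10 × 1/9 = 54/11880 = 1/220.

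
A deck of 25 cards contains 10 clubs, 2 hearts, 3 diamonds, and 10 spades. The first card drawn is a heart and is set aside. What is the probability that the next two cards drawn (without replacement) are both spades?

15/92

After the first draw, 10 of the remaining 24 cards are spades.
P = 10/24 × 9/23 = 90/552 = 15/92.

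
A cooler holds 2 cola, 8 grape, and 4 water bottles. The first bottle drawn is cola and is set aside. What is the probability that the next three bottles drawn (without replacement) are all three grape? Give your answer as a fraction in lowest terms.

With the first bottle removed, 8 grape remain out of 13.
P = 8/13 × 7/12 × 6/11 = 336/1716 = 28/143.

28/143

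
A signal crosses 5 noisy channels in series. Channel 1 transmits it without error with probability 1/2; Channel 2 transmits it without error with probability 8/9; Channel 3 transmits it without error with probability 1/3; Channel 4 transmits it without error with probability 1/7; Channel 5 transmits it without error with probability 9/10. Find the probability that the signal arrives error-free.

Multiplying along the chain,
P = 1/2 × 8/9 × 1/3 × 1/7 × 9/10 = 72/3780 = 2/105.

2/105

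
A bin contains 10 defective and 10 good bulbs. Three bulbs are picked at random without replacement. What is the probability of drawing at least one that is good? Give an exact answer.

17/19

P(no good) = 10/20 × 9/19 × 8/18 = 720/6840 = 2/19.
P(at least one) = 1 − 2/19 = 17/19.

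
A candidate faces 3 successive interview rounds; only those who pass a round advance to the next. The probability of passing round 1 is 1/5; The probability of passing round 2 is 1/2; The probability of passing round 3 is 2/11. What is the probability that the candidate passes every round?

1/55

The events are sequential, so multiply the conditional probabilities:
P = 1/5 × 1/2 × 2/11 = 2/110 = 1/55.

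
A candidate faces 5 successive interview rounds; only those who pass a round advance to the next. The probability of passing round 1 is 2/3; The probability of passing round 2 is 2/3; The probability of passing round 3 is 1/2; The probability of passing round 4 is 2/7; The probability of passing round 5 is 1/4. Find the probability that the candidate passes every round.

1/63

The events are sequential, so multiply the conditional probabilities:
P = 2/3 × 2/3 × 1/2 × 2/7 × 1/4 = 8/504 = 1/63.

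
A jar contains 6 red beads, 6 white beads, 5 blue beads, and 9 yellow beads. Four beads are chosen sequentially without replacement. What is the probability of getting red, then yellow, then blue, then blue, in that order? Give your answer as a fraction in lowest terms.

9/2990

Each draw changes the counts, so multiply the conditional probabilities along the sequence:
P = 6/26 × 9/25 × 5/24 × 4/23 = 1080/358800 = 9/2990.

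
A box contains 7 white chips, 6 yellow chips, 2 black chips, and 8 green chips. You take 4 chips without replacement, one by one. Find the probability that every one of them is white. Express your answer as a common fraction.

P(all white) = 7/23 × 6/22 × 5/21 × 4/20 = 840/212520 = 1/253.

1/253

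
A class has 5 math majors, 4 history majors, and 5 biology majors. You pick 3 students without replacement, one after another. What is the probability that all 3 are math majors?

5/182

P(every draw is a math major) = 5/14 × 4/13 × 3/12 = 60/2184 = 5/182.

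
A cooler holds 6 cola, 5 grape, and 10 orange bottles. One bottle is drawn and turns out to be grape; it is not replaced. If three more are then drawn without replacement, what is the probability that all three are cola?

After the first draw, 6 of the remaining 20 bottles are cola.
P = 6/20 × 5/19 × 4/18 = 120/6840 = 1/57.

1/57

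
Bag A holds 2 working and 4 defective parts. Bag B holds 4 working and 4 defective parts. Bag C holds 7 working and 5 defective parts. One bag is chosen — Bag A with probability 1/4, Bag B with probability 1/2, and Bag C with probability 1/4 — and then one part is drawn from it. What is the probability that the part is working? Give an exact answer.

From Bag A: P(working) = 2/6.
From Bag B: P(working) = 4/8.
From Bag C: P(working) = 7/12.
Total probability = (1/4)(2/6) + (1/2)(4/8) + (1/4)(7/12) = 23/48.

23/48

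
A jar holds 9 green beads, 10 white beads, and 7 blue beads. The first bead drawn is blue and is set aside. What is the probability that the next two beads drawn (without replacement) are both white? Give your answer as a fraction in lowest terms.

3/20

With the first bead removed, 10 white remain out of 25.
P = 10/25 × 9/24 = 90/600 = 3/20.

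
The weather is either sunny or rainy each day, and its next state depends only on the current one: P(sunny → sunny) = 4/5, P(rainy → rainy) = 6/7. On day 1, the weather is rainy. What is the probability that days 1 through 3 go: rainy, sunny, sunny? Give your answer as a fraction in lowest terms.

4/35

Day 1 is given. For each transition, use the conditional probability from the current state:
P(sunny | rainy) = 1/7; P(sunny | sunny) = 4/5.
P = 1/7 × 4/5 = 4/35.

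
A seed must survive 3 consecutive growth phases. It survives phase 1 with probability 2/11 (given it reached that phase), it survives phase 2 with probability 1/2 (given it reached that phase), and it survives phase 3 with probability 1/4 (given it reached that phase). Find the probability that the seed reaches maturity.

Each stage is reached only if all earlier stages succeed, so
P = 2/11 × 1/2 × 1/4 = 2/88 = 1/44.

1/44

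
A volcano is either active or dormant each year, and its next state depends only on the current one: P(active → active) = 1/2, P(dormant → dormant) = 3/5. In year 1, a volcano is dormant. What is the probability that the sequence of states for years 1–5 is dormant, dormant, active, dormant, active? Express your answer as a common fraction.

6/125

Year 1 is given. For each transition, use the conditional probability from the current state:
P(dormant | dormant) = 3/5; P(active | dormant) = 2/5; P(dormant | active) = 1/2; P(active | dormant) = 2/5.
P = 3/5 × 2/5 × 1/2 × 2/5 = 12/250 = 6/125.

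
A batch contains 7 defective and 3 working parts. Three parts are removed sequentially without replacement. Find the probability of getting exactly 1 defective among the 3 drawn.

7/40

One ordering (defective drawn first) has probability 7/10 × 3/9 × 2/8 = 42/720 = 7/120.
There are C(3,1) = 3 such orderings, each equally likely, so P = 3 × 7/120 = 7/40.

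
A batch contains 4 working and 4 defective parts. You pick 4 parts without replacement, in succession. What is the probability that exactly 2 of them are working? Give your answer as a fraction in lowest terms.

18/35

One ordering (working drawn first) has probability 4/8 × 3/7 × 4/6 × 3/5 = 144/1680 = 3/35.
There are C(4,2) = 6 such orderings, each equally likely, so P = 6 × 3/35 = 18/35.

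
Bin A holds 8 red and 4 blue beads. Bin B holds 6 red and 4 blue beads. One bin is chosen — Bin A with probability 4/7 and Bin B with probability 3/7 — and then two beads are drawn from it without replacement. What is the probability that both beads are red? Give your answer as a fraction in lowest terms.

89/231

From Bin A: P(both red) = (8/12)(7/11) = 14/33.
From Bin B: P(both red) = (6/10)(5/9) = 1/3.
Total probability = (4/7)(14/33) + (3/7)(1/3) = 89/231.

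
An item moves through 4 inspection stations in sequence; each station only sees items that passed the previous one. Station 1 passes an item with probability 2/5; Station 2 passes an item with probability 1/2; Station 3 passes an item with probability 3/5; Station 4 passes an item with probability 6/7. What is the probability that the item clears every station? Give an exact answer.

The events are sequential, so multiply the conditional probabilities:
P = 2/5 × 1/2 × 3/5 × 6/7 = 36/350 = 18/175.

18/175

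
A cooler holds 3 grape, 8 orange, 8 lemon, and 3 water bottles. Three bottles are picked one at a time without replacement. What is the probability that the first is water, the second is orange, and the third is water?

2/385

Multiply the probability of each draw given the previous ones:
P = 3/22 × 8/21 × 2/20 = 48/9240 = 2/385.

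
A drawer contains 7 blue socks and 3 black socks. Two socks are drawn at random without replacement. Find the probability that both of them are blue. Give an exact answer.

7/15

P(all blue) = 7/10 × 6/9 = 42/90 = 7/15.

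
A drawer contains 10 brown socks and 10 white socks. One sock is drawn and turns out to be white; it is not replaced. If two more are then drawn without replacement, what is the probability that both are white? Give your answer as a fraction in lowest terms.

After the first draw, 9 of the remaining 19 socks are white.
P = 9/19 × 8/18 = 72/342 = 4/19.

4/19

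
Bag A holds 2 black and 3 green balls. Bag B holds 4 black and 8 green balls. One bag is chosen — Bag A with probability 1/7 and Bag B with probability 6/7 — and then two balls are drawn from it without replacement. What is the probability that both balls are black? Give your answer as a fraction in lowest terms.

71/770

From Bag A: P(both black) = (2/5)(1/4) = 1/10.
From Bag B: P(both black) = (4/12)(3/11) = 1/11.
Total probability = (1/7)(1/10) + (6/7)(1/11) = 71/770.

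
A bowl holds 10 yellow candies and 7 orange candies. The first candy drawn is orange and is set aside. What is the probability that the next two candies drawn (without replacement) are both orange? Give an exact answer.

1/8

After the first draw, 6 of the remaining 16 candies are orange.
P = 6/16 × 5/15 = 30/240 = 1/8.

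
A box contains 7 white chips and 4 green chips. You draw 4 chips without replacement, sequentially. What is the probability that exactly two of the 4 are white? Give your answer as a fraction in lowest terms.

One ordering (white drawn first) has probability 7/11 × 6/10 × 4/9 × 3/8 = 504/7920 = 7/110.
There are C(4,2) = 6 such orderings, each equally likely, so P = 6 × 7/110 = 21/55.

21/55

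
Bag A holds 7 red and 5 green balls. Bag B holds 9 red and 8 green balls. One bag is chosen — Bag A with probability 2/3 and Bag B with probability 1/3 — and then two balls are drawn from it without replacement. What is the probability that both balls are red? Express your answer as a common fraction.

337/1122

From Bag A: P(both red) = (7/12)(6/11) = 7/22.
From Bag B: P(both red) = (9/17)(8/16) = 9/34.
Total probability = (2/3)(7/22) + (1/3)(9/34) = 337/1122.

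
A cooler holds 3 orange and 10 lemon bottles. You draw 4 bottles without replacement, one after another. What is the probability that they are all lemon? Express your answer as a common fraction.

P(every draw is lemon) = 10/13 × 9/12 × 8/11 × 7/10 = 5040/17160 = 42/143.

42/143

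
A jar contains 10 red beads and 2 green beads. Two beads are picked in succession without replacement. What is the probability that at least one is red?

65/66

P(no red) = 2/12 × 1/11 = 2/132 = 1/66.
P(at least one) = 1 − 1/66 = 65/66.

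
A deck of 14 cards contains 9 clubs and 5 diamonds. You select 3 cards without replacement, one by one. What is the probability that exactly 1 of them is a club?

One ordering (a club drawn first) has probability 9/14 × 5/13 × 4/12 = 180/2184 = 15/182.
There are C(3,1) = 3 such orderings, each equally likely, so P = 3 × 15/182 = 45/182.

45/182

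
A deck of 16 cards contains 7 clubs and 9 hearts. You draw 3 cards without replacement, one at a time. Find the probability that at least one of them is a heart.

15/16

P(no hearts) = 7/16 × 6/15 × 5/14 = 210/3360 = 1/16.
P(at least one) = 1 − 1/16 = 15/16.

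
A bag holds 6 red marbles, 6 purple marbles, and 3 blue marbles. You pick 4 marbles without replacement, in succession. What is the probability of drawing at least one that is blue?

P(no blue) = 12/15 × 11/14 × 10/13 × 9/12 = 11880/32760 = 33/91.
P(at least one) = 1 − 33/91 = 58/91.

58/91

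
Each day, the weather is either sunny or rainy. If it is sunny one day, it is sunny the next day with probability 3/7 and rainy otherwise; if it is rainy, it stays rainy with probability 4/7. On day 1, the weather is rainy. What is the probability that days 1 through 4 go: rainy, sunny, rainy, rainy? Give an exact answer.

48/343

Day 1 is given. For each transition, use the conditional probability from the current state:
P(sunny | rainy) = 3/7; P(rainy | sunny) = 4/7; P(rainy | rainy) = 4/7.
P = 3/7 × 4/7 × 4/7 = 48/343.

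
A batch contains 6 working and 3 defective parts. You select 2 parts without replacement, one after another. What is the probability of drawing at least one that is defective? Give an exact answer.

P(no defective) = 6/9 × 5/8 = 30/72 = 5/12.
P(at least one) = 1 − 5/12 = 7/12.

7/12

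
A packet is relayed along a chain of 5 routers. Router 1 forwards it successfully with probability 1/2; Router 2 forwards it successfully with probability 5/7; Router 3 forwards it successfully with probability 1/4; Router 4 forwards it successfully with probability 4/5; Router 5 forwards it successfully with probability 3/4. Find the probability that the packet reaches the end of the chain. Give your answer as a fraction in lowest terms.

3/56

Each stage is reached only if all earlier stages succeed, so
P = 1/2 × 5/7 × 1/4 × 4/5 × 3/4 = 60/1120 = 3/56.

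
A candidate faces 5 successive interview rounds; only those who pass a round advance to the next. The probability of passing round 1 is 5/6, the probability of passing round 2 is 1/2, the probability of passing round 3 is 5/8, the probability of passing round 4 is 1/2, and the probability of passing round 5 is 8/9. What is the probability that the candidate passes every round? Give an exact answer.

25/216

Multiplying along the chain,
P = 5/6 × 1/2 × 5/8 × 1/2 × 8/9 = 200/1728 = 25/216.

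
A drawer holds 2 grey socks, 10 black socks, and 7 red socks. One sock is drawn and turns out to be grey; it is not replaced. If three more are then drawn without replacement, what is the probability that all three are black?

5/34

After the first draw, 10 of the remaining 18 socks are black.
P = 10/18 × 9/17 × 8/16 = 720/4896 = 5/34.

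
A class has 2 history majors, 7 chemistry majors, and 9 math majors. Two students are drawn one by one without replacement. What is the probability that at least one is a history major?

P(no history majors) = 16/18 × 15/17 = 240/306 = 40/51.
P(at least one) = 1 − 40/51 = 11/51.

11/51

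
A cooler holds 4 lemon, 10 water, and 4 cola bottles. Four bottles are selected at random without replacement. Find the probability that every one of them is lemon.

1/3060

P = 4/18 × 3/17 × 2/16 × 1/15 = 24/73440 = 1/3060.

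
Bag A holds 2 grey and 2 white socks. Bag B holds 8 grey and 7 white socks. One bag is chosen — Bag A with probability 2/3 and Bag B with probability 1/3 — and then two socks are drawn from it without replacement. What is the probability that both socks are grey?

1/5

From Bag A: P(both grey) = (2/4)(1/3) = 1/6.
From Bag B: P(both grey) = (8/15)(7/14) = 4/15.
Total probability = (2/3)(1/6) + (1/3)(4/15) = 1/5.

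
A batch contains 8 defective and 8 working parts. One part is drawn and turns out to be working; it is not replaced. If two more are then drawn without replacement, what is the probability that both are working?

With the first part removed, 7 working remain out of 15.
P = 7/15 × 6/14 = 42/210 = 1/5.

1/5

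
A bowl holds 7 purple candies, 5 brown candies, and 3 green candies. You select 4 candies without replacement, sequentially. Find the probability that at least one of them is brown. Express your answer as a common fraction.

P(no brown) = 10/15 × 9/14 × 8/13 × 7/12 = 5040/32760 = 2/13.
P(at least one) = 1 − 2/13 = 11/13.

11/13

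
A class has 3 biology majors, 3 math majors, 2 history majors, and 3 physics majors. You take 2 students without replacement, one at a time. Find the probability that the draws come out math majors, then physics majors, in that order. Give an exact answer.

9/110

Chain rule:
P = 3/11 × 3/10 = 9/110.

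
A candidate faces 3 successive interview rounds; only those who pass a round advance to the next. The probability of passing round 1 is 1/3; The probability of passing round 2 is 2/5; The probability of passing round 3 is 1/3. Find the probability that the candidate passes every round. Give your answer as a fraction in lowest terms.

2/45

The events are sequential, so multiply the conditional probabilities:
P = 1/3 × 2/5 × 1/3 = 2/45.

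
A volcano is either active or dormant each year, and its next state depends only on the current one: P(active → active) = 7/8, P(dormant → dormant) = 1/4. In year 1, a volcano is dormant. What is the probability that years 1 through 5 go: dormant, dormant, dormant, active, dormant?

Year 1 is given. For each transition, use the conditional probability from the current state:
P(dormant | dormant) = 1/4; P(dormant | dormant) = 1/4; P(active | dormant) = 3/4; P(dormant | active) = 1/8.
P = 1/4 × 1/4 × 3/4 × 1/8 = 3/512.

3/512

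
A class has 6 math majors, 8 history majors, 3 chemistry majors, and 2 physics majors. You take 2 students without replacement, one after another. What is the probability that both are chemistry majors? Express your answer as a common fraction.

1/57

P = 3/19 × 2/18 = 6/342 = 1/57.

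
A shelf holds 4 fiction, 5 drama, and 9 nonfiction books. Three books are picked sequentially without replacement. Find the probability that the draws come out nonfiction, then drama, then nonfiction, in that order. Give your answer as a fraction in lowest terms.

5/68

Each draw changes the counts, so multiply the conditional probabilities along the sequence:
P = 9/18 × 5/17 × 8/16 = 360/4896 = 5/68.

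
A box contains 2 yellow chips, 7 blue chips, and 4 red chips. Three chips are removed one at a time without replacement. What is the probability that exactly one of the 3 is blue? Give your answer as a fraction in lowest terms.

One ordering (blue drawn first) has probability 7/13 × 6/12 × 5/11 = 210/1716 = 35/286.
There are C(3,1) = 3 such orderings, each equally likely, so P = 3 × 35/286 = 105/286.

105/286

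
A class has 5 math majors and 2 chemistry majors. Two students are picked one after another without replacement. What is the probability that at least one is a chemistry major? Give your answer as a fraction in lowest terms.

11/21

P(no chemistry majors) = 5/7 × 4/6 = 20/42 = 10/21.
P(at least one) = 1 − 10/21 = 11/21.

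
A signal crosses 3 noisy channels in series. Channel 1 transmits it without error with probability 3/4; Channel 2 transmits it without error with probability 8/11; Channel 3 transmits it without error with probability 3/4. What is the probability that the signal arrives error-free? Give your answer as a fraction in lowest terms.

9/22

Each stage is reached only if all earlier stages succeed, so
P = 3/4 × 8/11 × 3/4 = 72/176 = 9/22.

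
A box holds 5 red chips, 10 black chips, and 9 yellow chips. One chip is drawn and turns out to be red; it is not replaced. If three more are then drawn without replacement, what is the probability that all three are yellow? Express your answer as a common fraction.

12/253

With the first chip removed, 9 yellow remain out of 23.
P = 9/23 × 8/22 × 7/21 = 504/10626 = 12/253.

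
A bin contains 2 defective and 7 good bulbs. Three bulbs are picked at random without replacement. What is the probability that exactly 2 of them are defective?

1/12

One ordering (defective drawn first) has probability 2/9 × 1/8 × 7/7 = 14/504 = 1/36.
There are C(3,2) = 3 such orderings, each equally likely, so P = 3 × 1/36 = 1/12.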